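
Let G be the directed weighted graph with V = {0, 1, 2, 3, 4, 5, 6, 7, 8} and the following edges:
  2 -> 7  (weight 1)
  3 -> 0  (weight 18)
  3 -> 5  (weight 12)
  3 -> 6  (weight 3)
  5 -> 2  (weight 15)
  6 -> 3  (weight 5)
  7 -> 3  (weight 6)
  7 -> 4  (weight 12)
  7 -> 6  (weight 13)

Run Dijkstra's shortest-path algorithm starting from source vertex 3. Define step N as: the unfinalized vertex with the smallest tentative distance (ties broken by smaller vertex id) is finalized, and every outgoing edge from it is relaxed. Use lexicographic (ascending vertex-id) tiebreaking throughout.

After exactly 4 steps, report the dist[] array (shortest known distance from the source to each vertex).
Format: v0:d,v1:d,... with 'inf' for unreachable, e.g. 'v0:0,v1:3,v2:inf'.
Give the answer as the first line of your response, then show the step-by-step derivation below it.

v0:18,v1:inf,v2:27,v3:0,v4:inf,v5:12,v6:3,v7:inf,v8:inf

step 1: dist = v0:18,v1:inf,v2:inf,v3:0,v4:inf,v5:12,v6:3,v7:inf,v8:inf
step 2: dist = v0:18,v1:inf,v2:inf,v3:0,v4:inf,v5:12,v6:3,v7:inf,v8:inf
step 3: dist = v0:18,v1:inf,v2:27,v3:0,v4:inf,v5:12,v6:3,v7:inf,v8:inf
step 4: dist = v0:18,v1:inf,v2:27,v3:0,v4:inf,v5:12,v6:3,v7:inf,v8:inf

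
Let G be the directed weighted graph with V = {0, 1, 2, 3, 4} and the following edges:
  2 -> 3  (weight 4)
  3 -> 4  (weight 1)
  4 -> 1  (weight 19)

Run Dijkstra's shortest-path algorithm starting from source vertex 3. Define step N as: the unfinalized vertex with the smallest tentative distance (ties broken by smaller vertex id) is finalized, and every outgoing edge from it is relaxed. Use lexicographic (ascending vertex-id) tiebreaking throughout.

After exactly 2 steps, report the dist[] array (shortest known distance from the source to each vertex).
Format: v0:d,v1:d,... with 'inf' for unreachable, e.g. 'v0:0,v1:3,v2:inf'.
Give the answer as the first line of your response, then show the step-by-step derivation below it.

v0:inf,v1:20,v2:inf,v3:0,v4:1

step 1: dist = v0:inf,v1:inf,v2:inf,v3:0,v4:1
step 2: dist = v0:inf,v1:20,v2:inf,v3:0,v4:1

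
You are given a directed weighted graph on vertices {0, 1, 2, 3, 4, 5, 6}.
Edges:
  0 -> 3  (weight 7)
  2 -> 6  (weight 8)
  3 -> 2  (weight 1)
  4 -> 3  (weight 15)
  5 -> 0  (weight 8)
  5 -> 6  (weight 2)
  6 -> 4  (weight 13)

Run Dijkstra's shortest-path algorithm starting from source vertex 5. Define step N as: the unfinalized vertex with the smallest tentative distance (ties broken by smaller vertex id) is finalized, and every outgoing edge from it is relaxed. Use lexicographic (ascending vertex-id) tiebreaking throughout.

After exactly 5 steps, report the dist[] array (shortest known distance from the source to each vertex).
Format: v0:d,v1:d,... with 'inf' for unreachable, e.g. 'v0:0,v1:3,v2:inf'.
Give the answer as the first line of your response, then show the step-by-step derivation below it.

v0:8,v1:inf,v2:16,v3:15,v4:15,v5:0,v6:2

step 1: dist = v0:8,v1:inf,v2:inf,v3:inf,v4:inf,v5:0,v6:2
step 2: dist = v0:8,v1:inf,v2:inf,v3:inf,v4:15,v5:0,v6:2
step 3: dist = v0:8,v1:inf,v2:inf,v3:15,v4:15,v5:0,v6:2
step 4: dist = v0:8,v1:inf,v2:16,v3:15,v4:15,v5:0,v6:2
step 5: dist = v0:8,v1:inf,v2:16,v3:15,v4:15,v5:0,v6:2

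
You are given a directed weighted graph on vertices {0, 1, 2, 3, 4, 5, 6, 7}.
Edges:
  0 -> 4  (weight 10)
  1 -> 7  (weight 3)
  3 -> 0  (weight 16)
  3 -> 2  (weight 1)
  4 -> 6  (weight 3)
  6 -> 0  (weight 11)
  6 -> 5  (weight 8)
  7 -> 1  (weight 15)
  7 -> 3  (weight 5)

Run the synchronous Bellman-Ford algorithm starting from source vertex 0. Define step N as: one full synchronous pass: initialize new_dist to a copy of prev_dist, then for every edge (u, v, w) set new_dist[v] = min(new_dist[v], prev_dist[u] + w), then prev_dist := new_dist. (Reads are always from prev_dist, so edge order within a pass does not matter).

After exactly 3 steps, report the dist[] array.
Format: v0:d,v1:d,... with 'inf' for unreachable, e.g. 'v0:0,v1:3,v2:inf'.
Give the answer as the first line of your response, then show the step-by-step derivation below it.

v0:0,v1:inf,v2:inf,v3:inf,v4:10,v5:21,v6:13,v7:inf

step 1: dist = v0:0,v1:inf,v2:inf,v3:inf,v4:10,v5:inf,v6:inf,v7:inf
step 2: dist = v0:0,v1:inf,v2:inf,v3:inf,v4:10,v5:inf,v6:13,v7:inf
step 3: dist = v0:0,v1:inf,v2:inf,v3:inf,v4:10,v5:21,v6:13,v7:inf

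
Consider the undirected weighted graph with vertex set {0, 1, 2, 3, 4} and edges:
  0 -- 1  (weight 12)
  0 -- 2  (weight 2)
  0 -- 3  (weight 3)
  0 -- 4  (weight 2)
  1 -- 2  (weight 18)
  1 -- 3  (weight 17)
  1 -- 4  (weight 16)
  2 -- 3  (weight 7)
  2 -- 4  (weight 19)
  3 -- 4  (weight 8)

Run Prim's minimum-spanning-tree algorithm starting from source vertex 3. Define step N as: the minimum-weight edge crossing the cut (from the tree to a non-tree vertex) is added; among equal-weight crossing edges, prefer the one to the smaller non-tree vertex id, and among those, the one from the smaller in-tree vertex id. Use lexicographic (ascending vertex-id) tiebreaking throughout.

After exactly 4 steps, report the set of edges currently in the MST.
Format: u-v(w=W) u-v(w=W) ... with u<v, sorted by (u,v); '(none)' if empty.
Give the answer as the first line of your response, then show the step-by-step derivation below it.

0-1(w=12) 0-2(w=2) 0-3(w=3) 0-4(w=2)

step 1: add edge 0-3 (w=3); MST = {0-3(w=3)}
step 2: add edge 0-2 (w=2); MST = {0-2(w=2) 0-3(w=3)}
step 3: add edge 0-4 (w=2); MST = {0-2(w=2) 0-3(w=3) 0-4(w=2)}
step 4: add edge 0-1 (w=12); MST = {0-1(w=12) 0-2(w=2) 0-3(w=3) 0-4(w=2)}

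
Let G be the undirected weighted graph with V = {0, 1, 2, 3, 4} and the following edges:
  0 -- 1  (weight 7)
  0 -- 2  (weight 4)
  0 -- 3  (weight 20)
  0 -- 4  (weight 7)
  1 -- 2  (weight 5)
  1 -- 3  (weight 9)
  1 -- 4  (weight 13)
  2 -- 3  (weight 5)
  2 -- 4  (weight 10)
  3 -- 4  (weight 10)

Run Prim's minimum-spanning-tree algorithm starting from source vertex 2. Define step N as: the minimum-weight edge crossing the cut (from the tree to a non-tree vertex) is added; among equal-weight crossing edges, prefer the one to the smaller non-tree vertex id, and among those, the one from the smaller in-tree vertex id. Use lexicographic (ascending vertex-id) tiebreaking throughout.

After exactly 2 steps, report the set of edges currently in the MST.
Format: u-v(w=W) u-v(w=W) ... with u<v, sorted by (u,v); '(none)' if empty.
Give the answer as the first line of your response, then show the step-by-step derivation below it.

0-2(w=4) 1-2(w=5)

step 1: add edge 0-2 (w=4); MST = {0-2(w=4)}
step 2: add edge 1-2 (w=5); MST = {0-2(w=4) 1-2(w=5)}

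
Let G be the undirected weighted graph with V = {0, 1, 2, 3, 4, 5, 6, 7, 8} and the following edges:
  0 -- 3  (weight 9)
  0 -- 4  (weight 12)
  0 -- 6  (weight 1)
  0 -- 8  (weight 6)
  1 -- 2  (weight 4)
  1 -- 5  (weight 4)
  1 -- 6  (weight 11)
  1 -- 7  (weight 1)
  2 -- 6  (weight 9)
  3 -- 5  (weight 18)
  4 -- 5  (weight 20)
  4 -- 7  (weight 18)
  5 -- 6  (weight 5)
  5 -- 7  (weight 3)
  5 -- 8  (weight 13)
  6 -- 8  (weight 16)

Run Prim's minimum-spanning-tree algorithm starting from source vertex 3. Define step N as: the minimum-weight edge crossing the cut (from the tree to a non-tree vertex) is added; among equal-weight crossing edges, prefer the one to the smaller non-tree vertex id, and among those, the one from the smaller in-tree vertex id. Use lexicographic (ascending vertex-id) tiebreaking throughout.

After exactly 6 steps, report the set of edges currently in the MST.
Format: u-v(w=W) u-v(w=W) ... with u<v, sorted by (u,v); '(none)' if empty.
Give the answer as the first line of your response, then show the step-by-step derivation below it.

0-3(w=9) 0-6(w=1) 1-2(w=4) 1-7(w=1) 5-6(w=5) 5-7(w=3)

step 1: add edge 0-3 (w=9); MST = {0-3(w=9)}
step 2: add edge 0-6 (w=1); MST = {0-3(w=9) 0-6(w=1)}
step 3: add edge 5-6 (w=5); MST = {0-3(w=9) 0-6(w=1) 5-6(w=5)}
step 4: add edge 5-7 (w=3); MST = {0-3(w=9) 0-6(w=1) 5-6(w=5) 5-7(w=3)}
step 5: add edge 1-7 (w=1); MST = {0-3(w=9) 0-6(w=1) 1-7(w=1) 5-6(w=5) 5-7(w=3)}
step 6: add edge 1-2 (w=4); MST = {0-3(w=9) 0-6(w=1) 1-2(w=4) 1-7(w=1) 5-6(w=5) 5-7(w=3)}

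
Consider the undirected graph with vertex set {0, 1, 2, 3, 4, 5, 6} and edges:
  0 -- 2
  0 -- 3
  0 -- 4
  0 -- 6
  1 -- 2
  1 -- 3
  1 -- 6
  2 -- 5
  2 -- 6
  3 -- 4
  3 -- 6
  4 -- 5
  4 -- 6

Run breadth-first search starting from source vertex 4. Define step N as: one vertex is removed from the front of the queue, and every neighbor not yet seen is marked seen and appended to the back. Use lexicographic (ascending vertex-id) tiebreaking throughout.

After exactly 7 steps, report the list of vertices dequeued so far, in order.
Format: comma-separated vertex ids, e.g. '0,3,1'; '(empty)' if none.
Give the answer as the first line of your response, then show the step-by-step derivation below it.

4,0,3,5,6,2,1

step 1: dequeue 4; queue=[0,3,5,6]; order=4
step 2: dequeue 0; queue=[3,5,6,2]; order=4,0
step 3: dequeue 3; queue=[5,6,2,1]; order=4,0,3
step 4: dequeue 5; queue=[6,2,1]; order=4,0,3,5
step 5: dequeue 6; queue=[2,1]; order=4,0,3,5,6
step 6: dequeue 2; queue=[1]; order=4,0,3,5,6,2
step 7: dequeue 1; queue=[(empty)]; order=4,0,3,5,6,2,1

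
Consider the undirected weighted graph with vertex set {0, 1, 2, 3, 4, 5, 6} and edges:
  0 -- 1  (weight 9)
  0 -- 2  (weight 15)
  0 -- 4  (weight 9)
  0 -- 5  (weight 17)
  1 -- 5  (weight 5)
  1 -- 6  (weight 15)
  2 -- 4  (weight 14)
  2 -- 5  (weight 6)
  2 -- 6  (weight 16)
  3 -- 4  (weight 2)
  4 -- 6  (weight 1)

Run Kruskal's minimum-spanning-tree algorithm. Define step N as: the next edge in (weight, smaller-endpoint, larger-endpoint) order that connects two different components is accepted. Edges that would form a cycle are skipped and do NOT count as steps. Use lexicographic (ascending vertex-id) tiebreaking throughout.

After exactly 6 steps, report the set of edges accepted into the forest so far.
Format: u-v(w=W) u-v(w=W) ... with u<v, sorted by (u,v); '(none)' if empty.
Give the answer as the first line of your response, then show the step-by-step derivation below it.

0-1(w=9) 0-4(w=9) 1-5(w=5) 2-5(w=6) 3-4(w=2) 4-6(w=1)

step 1: add edge 4-6 (w=1); MST = {4-6(w=1)}
step 2: add edge 3-4 (w=2); MST = {3-4(w=2) 4-6(w=1)}
step 3: add edge 1-5 (w=5); MST = {1-5(w=5) 3-4(w=2) 4-6(w=1)}
step 4: add edge 2-5 (w=6); MST = {1-5(w=5) 2-5(w=6) 3-4(w=2) 4-6(w=1)}
step 5: add edge 0-1 (w=9); MST = {0-1(w=9) 1-5(w=5) 2-5(w=6) 3-4(w=2) 4-6(w=1)}
step 6: add edge 0-4 (w=9); MST = {0-1(w=9) 0-4(w=9) 1-5(w=5) 2-5(w=6) 3-4(w=2) 4-6(w=1)}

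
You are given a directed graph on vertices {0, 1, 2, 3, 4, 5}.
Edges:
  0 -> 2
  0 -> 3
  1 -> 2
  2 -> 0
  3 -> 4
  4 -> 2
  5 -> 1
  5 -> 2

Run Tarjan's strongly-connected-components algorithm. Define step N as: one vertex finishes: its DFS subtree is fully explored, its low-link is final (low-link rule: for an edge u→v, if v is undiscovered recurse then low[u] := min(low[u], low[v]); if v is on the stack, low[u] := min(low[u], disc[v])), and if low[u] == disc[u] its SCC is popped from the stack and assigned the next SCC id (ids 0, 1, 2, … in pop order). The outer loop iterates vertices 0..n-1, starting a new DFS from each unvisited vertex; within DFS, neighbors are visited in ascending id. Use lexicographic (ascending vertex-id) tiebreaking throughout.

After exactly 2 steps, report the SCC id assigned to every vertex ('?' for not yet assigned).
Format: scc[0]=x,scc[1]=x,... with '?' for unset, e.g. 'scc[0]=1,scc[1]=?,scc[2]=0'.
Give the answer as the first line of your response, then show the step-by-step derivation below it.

scc[0]=?,scc[1]=?,scc[2]=?,scc[3]=?,scc[4]=?,scc[5]=?

step 1: low=(low[0]=0,low[1]=?,low[2]=0,low[3]=?,low[4]=?,low[5]=?); scc=(scc[0]=?,scc[1]=?,scc[2]=?,scc[3]=?,scc[4]=?,scc[5]=?)
step 2: low=(low[0]=0,low[1]=?,low[2]=0,low[3]=2,low[4]=1,low[5]=?); scc=(scc[0]=?,scc[1]=?,scc[2]=?,scc[3]=?,scc[4]=?,scc[5]=?)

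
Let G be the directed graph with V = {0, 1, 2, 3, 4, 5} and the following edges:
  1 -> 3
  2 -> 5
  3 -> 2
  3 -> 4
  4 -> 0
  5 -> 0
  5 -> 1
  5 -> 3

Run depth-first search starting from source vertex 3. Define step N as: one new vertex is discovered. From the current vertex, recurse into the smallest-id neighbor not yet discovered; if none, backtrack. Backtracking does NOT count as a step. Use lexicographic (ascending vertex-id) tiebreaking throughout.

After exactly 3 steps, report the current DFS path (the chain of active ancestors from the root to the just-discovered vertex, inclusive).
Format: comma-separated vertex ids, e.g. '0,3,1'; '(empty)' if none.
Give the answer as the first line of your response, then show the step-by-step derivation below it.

3,2,5

step 1: discover 3; path=3; order=3
step 2: discover 2; path=3>2; order=3,2
step 3: discover 5; path=3>2>5; order=3,2,5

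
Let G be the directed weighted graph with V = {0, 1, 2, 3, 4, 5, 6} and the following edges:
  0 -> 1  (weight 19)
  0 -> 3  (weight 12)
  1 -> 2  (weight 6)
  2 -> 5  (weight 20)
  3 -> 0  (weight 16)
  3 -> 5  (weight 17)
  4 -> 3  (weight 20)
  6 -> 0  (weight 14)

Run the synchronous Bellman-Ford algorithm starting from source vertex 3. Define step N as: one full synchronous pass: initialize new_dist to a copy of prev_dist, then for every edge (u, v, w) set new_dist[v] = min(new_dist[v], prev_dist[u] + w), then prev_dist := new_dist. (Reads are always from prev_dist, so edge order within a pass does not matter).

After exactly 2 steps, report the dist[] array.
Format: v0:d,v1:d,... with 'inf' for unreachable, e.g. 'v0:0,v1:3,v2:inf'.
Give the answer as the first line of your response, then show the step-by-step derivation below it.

v0:16,v1:35,v2:inf,v3:0,v4:inf,v5:17,v6:inf

step 1: dist = v0:16,v1:inf,v2:inf,v3:0,v4:inf,v5:17,v6:inf
step 2: dist = v0:16,v1:35,v2:inf,v3:0,v4:inf,v5:17,v6:inf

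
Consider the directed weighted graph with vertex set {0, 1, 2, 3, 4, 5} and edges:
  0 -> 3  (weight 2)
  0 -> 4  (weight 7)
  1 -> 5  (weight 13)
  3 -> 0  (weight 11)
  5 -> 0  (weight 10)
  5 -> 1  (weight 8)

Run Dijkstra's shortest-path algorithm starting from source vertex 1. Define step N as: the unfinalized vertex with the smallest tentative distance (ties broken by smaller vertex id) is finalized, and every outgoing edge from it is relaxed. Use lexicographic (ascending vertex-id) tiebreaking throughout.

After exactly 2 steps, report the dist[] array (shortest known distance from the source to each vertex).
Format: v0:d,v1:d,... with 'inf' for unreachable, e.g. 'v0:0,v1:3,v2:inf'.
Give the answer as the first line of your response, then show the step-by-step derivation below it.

v0:23,v1:0,v2:inf,v3:inf,v4:inf,v5:13

step 1: dist = v0:inf,v1:0,v2:inf,v3:inf,v4:inf,v5:13
step 2: dist = v0:23,v1:0,v2:inf,v3:inf,v4:inf,v5:13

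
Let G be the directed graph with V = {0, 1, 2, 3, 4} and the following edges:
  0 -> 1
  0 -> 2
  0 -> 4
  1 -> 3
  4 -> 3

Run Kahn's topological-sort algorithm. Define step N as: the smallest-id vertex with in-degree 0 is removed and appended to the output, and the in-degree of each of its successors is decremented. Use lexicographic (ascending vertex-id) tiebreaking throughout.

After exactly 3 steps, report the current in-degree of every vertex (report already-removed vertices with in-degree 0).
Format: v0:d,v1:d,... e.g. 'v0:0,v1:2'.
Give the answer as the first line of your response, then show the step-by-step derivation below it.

v0:0,v1:0,v2:0,v3:1,v4:0

step 1: output 0; order=[0]; indeg=(0,0,0,2,0)
step 2: output 1; order=[0,1]; indeg=(0,0,0,1,0)
step 3: output 2; order=[0,1,2]; indeg=(0,0,0,1,0)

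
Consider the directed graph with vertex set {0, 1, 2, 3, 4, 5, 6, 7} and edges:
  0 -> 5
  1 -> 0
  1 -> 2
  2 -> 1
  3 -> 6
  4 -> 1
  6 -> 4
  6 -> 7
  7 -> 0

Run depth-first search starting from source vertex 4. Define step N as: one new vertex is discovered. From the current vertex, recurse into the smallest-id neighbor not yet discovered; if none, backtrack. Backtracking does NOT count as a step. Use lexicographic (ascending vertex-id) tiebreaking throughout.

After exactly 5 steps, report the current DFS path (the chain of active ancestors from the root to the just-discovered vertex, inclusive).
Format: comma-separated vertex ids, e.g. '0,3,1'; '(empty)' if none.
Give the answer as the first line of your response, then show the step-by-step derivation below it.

4,1,2

step 1: discover 4; path=4; order=4
step 2: discover 1; path=4>1; order=4,1
step 3: discover 0; path=4>1>0; order=4,1,0
step 4: discover 5; path=4>1>0>5; order=4,1,0,5
step 5: discover 2; path=4>1>2; order=4,1,0,5,2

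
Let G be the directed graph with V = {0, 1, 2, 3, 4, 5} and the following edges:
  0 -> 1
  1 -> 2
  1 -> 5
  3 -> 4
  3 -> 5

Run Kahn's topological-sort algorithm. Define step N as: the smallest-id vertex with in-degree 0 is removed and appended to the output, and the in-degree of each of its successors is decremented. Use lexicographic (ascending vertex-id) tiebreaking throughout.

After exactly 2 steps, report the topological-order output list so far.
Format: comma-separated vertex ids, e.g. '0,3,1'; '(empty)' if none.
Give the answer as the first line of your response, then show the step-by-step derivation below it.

0,1

step 1: output 0; order=[0]; indeg=(0,0,1,0,1,2)
step 2: output 1; order=[0,1]; indeg=(0,0,0,0,1,1)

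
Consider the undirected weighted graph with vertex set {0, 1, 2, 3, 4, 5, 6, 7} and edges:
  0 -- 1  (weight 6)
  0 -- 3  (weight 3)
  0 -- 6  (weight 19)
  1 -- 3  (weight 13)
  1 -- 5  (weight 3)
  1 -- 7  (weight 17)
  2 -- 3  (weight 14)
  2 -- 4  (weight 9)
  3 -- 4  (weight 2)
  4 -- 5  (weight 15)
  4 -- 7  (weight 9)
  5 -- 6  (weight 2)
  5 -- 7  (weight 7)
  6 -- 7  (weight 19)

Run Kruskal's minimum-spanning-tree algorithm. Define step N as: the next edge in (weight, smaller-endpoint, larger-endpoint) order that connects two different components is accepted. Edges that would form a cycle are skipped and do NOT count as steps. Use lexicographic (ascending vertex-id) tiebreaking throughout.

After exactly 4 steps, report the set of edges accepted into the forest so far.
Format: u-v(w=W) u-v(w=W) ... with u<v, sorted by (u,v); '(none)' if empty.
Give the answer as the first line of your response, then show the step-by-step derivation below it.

0-3(w=3) 1-5(w=3) 3-4(w=2) 5-6(w=2)

step 1: add edge 3-4 (w=2); MST = {3-4(w=2)}
step 2: add edge 5-6 (w=2); MST = {3-4(w=2) 5-6(w=2)}
step 3: add edge 0-3 (w=3); MST = {0-3(w=3) 3-4(w=2) 5-6(w=2)}
step 4: add edge 1-5 (w=3); MST = {0-3(w=3) 1-5(w=3) 3-4(w=2) 5-6(w=2)}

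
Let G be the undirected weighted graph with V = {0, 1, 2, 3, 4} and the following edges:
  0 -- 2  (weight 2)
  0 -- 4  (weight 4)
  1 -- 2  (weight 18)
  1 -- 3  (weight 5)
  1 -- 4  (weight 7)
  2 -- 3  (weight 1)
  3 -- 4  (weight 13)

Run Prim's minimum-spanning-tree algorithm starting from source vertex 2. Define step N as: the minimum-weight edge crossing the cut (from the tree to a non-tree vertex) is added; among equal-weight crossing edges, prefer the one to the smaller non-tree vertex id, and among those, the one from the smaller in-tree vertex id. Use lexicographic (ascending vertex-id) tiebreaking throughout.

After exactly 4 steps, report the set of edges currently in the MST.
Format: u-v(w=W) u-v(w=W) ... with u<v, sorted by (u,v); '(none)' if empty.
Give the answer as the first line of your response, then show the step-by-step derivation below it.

0-2(w=2) 0-4(w=4) 1-3(w=5) 2-3(w=1)

step 1: add edge 2-3 (w=1); MST = {2-3(w=1)}
step 2: add edge 0-2 (w=2); MST = {0-2(w=2) 2-3(w=1)}
step 3: add edge 0-4 (w=4); MST = {0-2(w=2) 0-4(w=4) 2-3(w=1)}
step 4: add edge 1-3 (w=5); MST = {0-2(w=2) 0-4(w=4) 1-3(w=5) 2-3(w=1)}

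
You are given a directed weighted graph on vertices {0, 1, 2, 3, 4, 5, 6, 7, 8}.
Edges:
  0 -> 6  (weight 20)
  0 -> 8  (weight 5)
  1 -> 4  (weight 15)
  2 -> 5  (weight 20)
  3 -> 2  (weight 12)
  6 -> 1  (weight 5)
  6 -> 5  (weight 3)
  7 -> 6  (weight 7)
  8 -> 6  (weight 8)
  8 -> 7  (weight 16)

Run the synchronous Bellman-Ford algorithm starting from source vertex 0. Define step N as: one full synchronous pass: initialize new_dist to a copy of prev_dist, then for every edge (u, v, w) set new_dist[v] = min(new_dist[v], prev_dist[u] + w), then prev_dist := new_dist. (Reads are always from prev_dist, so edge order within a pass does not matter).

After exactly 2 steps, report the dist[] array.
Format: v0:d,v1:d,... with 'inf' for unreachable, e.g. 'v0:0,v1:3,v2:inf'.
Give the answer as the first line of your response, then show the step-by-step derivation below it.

v0:0,v1:25,v2:inf,v3:inf,v4:inf,v5:23,v6:13,v7:21,v8:5

step 1: dist = v0:0,v1:inf,v2:inf,v3:inf,v4:inf,v5:inf,v6:20,v7:inf,v8:5
step 2: dist = v0:0,v1:25,v2:inf,v3:inf,v4:inf,v5:23,v6:13,v7:21,v8:5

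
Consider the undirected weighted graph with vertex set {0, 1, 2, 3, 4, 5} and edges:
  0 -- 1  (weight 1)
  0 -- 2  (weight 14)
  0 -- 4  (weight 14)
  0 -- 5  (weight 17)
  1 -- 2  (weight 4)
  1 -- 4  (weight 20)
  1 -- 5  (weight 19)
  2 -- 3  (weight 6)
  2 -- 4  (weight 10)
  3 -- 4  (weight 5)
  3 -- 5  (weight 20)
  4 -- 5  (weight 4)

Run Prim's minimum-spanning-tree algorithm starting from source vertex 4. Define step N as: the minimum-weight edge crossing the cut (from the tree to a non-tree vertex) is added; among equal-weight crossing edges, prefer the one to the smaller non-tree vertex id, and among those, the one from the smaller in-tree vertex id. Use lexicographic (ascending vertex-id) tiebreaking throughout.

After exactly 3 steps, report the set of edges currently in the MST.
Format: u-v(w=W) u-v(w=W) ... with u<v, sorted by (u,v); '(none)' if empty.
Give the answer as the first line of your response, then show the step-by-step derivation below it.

2-3(w=6) 3-4(w=5) 4-5(w=4)

step 1: add edge 4-5 (w=4); MST = {4-5(w=4)}
step 2: add edge 3-4 (w=5); MST = {3-4(w=5) 4-5(w=4)}
step 3: add edge 2-3 (w=6); MST = {2-3(w=6) 3-4(w=5) 4-5(w=4)}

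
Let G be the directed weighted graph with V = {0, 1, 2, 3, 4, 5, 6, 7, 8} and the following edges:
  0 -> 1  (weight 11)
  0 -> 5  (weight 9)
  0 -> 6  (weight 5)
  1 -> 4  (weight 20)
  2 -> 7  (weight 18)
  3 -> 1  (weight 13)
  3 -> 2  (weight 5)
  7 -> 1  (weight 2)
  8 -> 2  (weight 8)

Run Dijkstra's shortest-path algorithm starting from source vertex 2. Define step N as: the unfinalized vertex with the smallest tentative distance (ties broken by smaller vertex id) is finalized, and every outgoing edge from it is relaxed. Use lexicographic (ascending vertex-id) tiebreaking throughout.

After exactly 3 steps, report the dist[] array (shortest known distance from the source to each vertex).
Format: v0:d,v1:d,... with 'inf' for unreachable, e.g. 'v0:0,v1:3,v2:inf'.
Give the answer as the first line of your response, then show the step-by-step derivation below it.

v0:inf,v1:20,v2:0,v3:inf,v4:40,v5:inf,v6:inf,v7:18,v8:inf

step 1: dist = v0:inf,v1:inf,v2:0,v3:inf,v4:inf,v5:inf,v6:inf,v7:18,v8:inf
step 2: dist = v0:inf,v1:20,v2:0,v3:inf,v4:inf,v5:inf,v6:inf,v7:18,v8:inf
step 3: dist = v0:inf,v1:20,v2:0,v3:inf,v4:40,v5:inf,v6:inf,v7:18,v8:inf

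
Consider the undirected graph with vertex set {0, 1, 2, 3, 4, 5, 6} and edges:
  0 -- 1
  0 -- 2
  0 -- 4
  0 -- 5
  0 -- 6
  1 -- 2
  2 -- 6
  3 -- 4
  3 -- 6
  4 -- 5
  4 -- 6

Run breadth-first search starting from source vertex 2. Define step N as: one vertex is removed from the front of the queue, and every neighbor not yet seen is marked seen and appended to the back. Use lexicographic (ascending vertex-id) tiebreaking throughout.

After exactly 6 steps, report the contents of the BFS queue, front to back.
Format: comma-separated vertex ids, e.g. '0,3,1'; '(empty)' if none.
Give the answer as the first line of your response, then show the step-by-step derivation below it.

3

step 1: dequeue 2; queue=[0,1,6]; order=2
step 2: dequeue 0; queue=[1,6,4,5]; order=2,0
step 3: dequeue 1; queue=[6,4,5]; order=2,0,1
step 4: dequeue 6; queue=[4,5,3]; order=2,0,1,6
step 5: dequeue 4; queue=[5,3]; order=2,0,1,6,4
step 6: dequeue 5; queue=[3]; order=2,0,1,6,4,5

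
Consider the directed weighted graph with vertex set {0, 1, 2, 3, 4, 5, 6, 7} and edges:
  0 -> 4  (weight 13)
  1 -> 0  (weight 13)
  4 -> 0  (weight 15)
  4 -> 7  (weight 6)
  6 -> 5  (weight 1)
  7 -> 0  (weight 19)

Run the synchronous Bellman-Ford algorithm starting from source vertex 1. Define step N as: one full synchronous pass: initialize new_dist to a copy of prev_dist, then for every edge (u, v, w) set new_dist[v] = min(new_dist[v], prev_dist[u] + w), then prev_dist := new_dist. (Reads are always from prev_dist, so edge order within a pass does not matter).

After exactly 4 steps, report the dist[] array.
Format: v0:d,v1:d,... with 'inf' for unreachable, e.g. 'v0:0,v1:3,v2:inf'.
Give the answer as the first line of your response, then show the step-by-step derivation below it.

v0:13,v1:0,v2:inf,v3:inf,v4:26,v5:inf,v6:inf,v7:32

step 1: dist = v0:13,v1:0,v2:inf,v3:inf,v4:inf,v5:inf,v6:inf,v7:inf
step 2: dist = v0:13,v1:0,v2:inf,v3:inf,v4:26,v5:inf,v6:inf,v7:inf
step 3: dist = v0:13,v1:0,v2:inf,v3:inf,v4:26,v5:inf,v6:inf,v7:32
step 4: dist = v0:13,v1:0,v2:inf,v3:inf,v4:26,v5:inf,v6:inf,v7:32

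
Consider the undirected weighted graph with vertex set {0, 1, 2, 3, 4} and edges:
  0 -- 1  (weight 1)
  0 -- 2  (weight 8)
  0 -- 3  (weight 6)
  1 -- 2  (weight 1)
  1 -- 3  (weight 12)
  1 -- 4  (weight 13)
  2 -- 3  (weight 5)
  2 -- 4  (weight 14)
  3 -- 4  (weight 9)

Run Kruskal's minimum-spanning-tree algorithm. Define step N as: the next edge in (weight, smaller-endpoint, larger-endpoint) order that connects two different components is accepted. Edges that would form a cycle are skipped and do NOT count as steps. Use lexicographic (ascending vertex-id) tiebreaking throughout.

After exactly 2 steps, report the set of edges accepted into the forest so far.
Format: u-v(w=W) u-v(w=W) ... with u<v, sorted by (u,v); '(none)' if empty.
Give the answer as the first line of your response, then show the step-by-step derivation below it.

0-1(w=1) 1-2(w=1)

step 1: add edge 0-1 (w=1); MST = {0-1(w=1)}
step 2: add edge 1-2 (w=1); MST = {0-1(w=1) 1-2(w=1)}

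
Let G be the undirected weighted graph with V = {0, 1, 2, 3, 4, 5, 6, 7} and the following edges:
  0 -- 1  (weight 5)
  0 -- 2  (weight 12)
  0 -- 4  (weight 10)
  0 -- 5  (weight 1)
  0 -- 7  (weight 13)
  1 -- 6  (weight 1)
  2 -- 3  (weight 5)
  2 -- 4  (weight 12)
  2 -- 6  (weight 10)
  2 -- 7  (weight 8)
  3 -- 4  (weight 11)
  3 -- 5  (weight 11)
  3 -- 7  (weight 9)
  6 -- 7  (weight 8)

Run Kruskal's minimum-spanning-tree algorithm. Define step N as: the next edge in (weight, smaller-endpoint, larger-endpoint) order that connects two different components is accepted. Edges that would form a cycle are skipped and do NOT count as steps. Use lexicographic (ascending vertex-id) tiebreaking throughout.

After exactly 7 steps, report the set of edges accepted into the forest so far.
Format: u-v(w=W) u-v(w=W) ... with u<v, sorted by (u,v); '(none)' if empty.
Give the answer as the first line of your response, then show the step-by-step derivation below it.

0-1(w=5) 0-4(w=10) 0-5(w=1) 1-6(w=1) 2-3(w=5) 2-7(w=8) 6-7(w=8)

step 1: add edge 0-5 (w=1); MST = {0-5(w=1)}
step 2: add edge 1-6 (w=1); MST = {0-5(w=1) 1-6(w=1)}
step 3: add edge 0-1 (w=5); MST = {0-1(w=5) 0-5(w=1) 1-6(w=1)}
step 4: add edge 2-3 (w=5); MST = {0-1(w=5) 0-5(w=1) 1-6(w=1) 2-3(w=5)}
step 5: add edge 2-7 (w=8); MST = {0-1(w=5) 0-5(w=1) 1-6(w=1) 2-3(w=5) 2-7(w=8)}
step 6: add edge 6-7 (w=8); MST = {0-1(w=5) 0-5(w=1) 1-6(w=1) 2-3(w=5) 2-7(w=8) 6-7(w=8)}
step 7: add edge 0-4 (w=10); MST = {0-1(w=5) 0-4(w=10) 0-5(w=1) 1-6(w=1) 2-3(w=5) 2-7(w=8) 6-7(w=8)}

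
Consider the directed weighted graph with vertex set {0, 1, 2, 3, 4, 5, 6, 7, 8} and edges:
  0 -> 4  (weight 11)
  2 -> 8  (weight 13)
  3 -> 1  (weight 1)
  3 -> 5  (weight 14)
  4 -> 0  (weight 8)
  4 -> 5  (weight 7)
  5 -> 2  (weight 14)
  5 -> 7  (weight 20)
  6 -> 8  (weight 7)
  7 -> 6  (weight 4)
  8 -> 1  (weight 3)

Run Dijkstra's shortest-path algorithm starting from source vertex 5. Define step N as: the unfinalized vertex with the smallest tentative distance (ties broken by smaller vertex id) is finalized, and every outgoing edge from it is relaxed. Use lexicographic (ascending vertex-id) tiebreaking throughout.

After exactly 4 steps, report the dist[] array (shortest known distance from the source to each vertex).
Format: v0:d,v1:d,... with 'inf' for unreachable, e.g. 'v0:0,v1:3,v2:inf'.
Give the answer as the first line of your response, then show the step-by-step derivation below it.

v0:inf,v1:inf,v2:14,v3:inf,v4:inf,v5:0,v6:24,v7:20,v8:27

step 1: dist = v0:inf,v1:inf,v2:14,v3:inf,v4:inf,v5:0,v6:inf,v7:20,v8:inf
step 2: dist = v0:inf,v1:inf,v2:14,v3:inf,v4:inf,v5:0,v6:inf,v7:20,v8:27
step 3: dist = v0:inf,v1:inf,v2:14,v3:inf,v4:inf,v5:0,v6:24,v7:20,v8:27
step 4: dist = v0:inf,v1:inf,v2:14,v3:inf,v4:inf,v5:0,v6:24,v7:20,v8:27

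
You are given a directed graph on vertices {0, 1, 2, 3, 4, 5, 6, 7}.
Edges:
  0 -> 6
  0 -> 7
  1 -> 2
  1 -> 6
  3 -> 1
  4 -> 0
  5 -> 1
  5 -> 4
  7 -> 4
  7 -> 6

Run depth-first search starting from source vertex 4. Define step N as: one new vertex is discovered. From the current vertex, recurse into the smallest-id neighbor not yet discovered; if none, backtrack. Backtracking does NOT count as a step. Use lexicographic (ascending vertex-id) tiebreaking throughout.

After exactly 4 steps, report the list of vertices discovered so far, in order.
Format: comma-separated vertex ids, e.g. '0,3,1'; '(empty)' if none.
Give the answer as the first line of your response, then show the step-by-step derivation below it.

4,0,6,7

step 1: discover 4; path=4; order=4
step 2: discover 0; path=4>0; order=4,0
step 3: discover 6; path=4>0>6; order=4,0,6
step 4: discover 7; path=4>0>7; order=4,0,6,7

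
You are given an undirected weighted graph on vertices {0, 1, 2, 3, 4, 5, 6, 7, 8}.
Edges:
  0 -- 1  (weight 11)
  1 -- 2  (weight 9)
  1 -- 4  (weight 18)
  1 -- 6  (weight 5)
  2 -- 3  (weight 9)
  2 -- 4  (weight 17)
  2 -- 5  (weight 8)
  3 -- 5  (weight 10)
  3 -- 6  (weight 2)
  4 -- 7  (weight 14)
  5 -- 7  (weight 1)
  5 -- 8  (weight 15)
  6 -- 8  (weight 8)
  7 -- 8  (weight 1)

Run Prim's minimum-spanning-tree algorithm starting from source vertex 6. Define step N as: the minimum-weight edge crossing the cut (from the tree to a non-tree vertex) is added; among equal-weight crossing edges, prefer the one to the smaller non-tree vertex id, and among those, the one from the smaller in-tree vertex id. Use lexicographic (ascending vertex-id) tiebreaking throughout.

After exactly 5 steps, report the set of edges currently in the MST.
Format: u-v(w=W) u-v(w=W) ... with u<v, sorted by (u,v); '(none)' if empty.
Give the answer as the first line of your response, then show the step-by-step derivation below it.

1-6(w=5) 3-6(w=2) 5-7(w=1) 6-8(w=8) 7-8(w=1)

step 1: add edge 3-6 (w=2); MST = {3-6(w=2)}
step 2: add edge 1-6 (w=5); MST = {1-6(w=5) 3-6(w=2)}
step 3: add edge 6-8 (w=8); MST = {1-6(w=5) 3-6(w=2) 6-8(w=8)}
step 4: add edge 7-8 (w=1); MST = {1-6(w=5) 3-6(w=2) 6-8(w=8) 7-8(w=1)}
step 5: add edge 5-7 (w=1); MST = {1-6(w=5) 3-6(w=2) 5-7(w=1) 6-8(w=8) 7-8(w=1)}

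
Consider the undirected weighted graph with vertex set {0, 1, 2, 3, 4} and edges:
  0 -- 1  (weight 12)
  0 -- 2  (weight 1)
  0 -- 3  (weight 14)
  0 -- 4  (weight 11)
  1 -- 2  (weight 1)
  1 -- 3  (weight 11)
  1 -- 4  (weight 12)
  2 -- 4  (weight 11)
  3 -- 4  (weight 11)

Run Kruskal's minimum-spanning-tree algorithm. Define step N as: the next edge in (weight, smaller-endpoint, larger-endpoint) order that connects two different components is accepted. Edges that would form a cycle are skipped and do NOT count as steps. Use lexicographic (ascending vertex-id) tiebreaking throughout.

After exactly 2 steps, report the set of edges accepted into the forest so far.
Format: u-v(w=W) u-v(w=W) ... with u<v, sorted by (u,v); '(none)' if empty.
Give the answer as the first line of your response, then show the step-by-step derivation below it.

0-2(w=1) 1-2(w=1)

step 1: add edge 0-2 (w=1); MST = {0-2(w=1)}
step 2: add edge 1-2 (w=1); MST = {0-2(w=1) 1-2(w=1)}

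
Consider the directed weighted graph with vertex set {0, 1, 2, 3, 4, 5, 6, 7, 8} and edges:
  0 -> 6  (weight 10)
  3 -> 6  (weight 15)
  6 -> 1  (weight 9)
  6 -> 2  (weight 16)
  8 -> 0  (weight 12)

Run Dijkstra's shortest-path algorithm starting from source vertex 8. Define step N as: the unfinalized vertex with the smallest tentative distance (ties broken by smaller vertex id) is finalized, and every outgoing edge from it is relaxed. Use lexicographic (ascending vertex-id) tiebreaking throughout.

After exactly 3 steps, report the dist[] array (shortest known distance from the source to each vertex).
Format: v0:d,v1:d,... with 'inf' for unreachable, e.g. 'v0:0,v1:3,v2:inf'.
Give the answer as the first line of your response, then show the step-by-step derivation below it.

v0:12,v1:31,v2:38,v3:inf,v4:inf,v5:inf,v6:22,v7:inf,v8:0

step 1: dist = v0:12,v1:inf,v2:inf,v3:inf,v4:inf,v5:inf,v6:inf,v7:inf,v8:0
step 2: dist = v0:12,v1:inf,v2:inf,v3:inf,v4:inf,v5:inf,v6:22,v7:inf,v8:0
step 3: dist = v0:12,v1:31,v2:38,v3:inf,v4:inf,v5:inf,v6:22,v7:inf,v8:0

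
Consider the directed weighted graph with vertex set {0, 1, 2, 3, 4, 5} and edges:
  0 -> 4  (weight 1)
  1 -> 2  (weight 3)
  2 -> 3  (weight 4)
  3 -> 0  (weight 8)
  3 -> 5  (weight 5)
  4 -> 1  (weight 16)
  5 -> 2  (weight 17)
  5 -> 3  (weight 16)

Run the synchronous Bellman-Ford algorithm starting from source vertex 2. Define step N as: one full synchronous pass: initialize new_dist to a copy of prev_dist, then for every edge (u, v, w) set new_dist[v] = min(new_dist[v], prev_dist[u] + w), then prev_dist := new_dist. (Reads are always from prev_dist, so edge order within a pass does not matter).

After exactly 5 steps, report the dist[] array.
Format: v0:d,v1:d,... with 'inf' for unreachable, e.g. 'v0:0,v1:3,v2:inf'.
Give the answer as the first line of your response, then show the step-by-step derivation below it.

v0:12,v1:29,v2:0,v3:4,v4:13,v5:9

step 1: dist = v0:inf,v1:inf,v2:0,v3:4,v4:inf,v5:inf
step 2: dist = v0:12,v1:inf,v2:0,v3:4,v4:inf,v5:9
step 3: dist = v0:12,v1:inf,v2:0,v3:4,v4:13,v5:9
step 4: dist = v0:12,v1:29,v2:0,v3:4,v4:13,v5:9
step 5: dist = v0:12,v1:29,v2:0,v3:4,v4:13,v5:9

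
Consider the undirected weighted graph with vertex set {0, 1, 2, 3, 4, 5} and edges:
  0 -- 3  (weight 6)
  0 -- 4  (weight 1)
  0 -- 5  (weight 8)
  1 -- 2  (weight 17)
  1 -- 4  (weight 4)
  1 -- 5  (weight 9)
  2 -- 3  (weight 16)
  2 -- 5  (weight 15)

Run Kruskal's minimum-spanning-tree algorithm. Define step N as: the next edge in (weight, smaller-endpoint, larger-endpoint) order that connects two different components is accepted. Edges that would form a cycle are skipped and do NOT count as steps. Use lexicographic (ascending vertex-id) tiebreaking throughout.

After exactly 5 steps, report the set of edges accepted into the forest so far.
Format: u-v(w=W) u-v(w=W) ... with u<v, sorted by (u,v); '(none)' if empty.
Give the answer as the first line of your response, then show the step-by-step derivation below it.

0-3(w=6) 0-4(w=1) 0-5(w=8) 1-4(w=4) 2-5(w=15)

step 1: add edge 0-4 (w=1); MST = {0-4(w=1)}
step 2: add edge 1-4 (w=4); MST = {0-4(w=1) 1-4(w=4)}
step 3: add edge 0-3 (w=6); MST = {0-3(w=6) 0-4(w=1) 1-4(w=4)}
step 4: add edge 0-5 (w=8); MST = {0-3(w=6) 0-4(w=1) 0-5(w=8) 1-4(w=4)}
step 5: add edge 2-5 (w=15); MST = {0-3(w=6) 0-4(w=1) 0-5(w=8) 1-4(w=4) 2-5(w=15)}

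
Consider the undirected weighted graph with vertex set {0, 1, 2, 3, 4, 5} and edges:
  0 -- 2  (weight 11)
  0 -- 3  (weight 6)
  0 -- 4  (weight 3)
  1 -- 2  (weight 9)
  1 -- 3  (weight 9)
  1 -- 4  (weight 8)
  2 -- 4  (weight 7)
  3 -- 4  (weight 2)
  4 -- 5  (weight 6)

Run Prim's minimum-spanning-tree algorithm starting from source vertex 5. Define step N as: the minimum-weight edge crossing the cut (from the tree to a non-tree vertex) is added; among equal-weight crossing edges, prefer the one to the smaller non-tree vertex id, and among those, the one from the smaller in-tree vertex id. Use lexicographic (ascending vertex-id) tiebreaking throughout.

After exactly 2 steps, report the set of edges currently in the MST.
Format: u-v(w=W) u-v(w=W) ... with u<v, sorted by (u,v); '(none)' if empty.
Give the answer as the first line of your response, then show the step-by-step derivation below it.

3-4(w=2) 4-5(w=6)

step 1: add edge 4-5 (w=6); MST = {4-5(w=6)}
step 2: add edge 3-4 (w=2); MST = {3-4(w=2) 4-5(w=6)}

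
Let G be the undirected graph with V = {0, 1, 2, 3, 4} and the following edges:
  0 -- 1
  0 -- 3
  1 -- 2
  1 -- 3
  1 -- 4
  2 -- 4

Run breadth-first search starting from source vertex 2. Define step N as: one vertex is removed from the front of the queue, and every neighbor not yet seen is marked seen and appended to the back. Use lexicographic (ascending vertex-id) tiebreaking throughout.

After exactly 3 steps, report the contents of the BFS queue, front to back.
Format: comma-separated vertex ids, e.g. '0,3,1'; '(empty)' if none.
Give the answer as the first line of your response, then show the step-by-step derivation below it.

0,3

step 1: dequeue 2; queue=[1,4]; order=2
step 2: dequeue 1; queue=[4,0,3]; order=2,1
step 3: dequeue 4; queue=[0,3]; order=2,1,4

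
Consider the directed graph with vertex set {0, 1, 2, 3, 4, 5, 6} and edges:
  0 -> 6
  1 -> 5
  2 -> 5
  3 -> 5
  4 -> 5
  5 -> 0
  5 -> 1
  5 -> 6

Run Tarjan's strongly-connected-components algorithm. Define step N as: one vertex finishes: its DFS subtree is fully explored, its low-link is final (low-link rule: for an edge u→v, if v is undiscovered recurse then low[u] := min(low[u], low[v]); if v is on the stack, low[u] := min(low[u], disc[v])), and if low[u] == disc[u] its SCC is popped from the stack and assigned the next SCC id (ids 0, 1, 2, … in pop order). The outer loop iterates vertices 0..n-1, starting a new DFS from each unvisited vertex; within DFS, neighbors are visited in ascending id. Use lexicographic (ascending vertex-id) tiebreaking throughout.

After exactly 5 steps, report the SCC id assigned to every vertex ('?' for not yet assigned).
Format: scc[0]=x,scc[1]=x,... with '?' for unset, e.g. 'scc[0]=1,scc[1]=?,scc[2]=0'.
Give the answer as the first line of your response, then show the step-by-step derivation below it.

scc[0]=1,scc[1]=2,scc[2]=3,scc[3]=?,scc[4]=?,scc[5]=2,scc[6]=0

step 1: low=(low[0]=0,low[1]=?,low[2]=?,low[3]=?,low[4]=?,low[5]=?,low[6]=1); scc=(scc[0]=?,scc[1]=?,scc[2]=?,scc[3]=?,scc[4]=?,scc[5]=?,scc[6]=0)
step 2: low=(low[0]=0,low[1]=?,low[2]=?,low[3]=?,low[4]=?,low[5]=?,low[6]=1); scc=(scc[0]=1,scc[1]=?,scc[2]=?,scc[3]=?,scc[4]=?,scc[5]=?,scc[6]=0)
step 3: low=(low[0]=0,low[1]=2,low[2]=?,low[3]=?,low[4]=?,low[5]=2,low[6]=1); scc=(scc[0]=1,scc[1]=?,scc[2]=?,scc[3]=?,scc[4]=?,scc[5]=?,scc[6]=0)
step 4: low=(low[0]=0,low[1]=2,low[2]=?,low[3]=?,low[4]=?,low[5]=2,low[6]=1); scc=(scc[0]=1,scc[1]=2,scc[2]=?,scc[3]=?,scc[4]=?,scc[5]=2,scc[6]=0)
step 5: low=(low[0]=0,low[1]=2,low[2]=4,low[3]=?,low[4]=?,low[5]=2,low[6]=1); scc=(scc[0]=1,scc[1]=2,scc[2]=3,scc[3]=?,scc[4]=?,scc[5]=2,scc[6]=0)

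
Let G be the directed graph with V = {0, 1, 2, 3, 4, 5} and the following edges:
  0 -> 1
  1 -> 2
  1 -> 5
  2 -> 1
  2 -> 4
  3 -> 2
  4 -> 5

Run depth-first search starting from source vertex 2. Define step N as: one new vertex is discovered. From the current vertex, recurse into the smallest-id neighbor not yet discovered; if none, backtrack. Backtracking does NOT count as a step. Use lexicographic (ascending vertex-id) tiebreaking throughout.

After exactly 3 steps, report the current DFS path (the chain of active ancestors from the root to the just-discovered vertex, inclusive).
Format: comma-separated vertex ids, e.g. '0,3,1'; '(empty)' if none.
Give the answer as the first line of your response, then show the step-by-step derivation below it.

2,1,5

step 1: discover 2; path=2; order=2
step 2: discover 1; path=2>1; order=2,1
step 3: discover 5; path=2>1>5; order=2,1,5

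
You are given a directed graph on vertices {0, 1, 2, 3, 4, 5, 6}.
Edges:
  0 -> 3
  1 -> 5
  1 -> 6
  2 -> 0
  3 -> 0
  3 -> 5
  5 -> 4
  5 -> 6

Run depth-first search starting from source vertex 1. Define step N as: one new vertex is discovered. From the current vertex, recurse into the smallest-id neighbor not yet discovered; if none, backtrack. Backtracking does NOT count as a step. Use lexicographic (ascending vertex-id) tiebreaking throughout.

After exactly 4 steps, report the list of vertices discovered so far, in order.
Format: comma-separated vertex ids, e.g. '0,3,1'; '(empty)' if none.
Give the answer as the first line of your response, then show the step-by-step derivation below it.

1,5,4,6

step 1: discover 1; path=1; order=1
step 2: discover 5; path=1>5; order=1,5
step 3: discover 4; path=1>5>4; order=1,5,4
step 4: discover 6; path=1>5>6; order=1,5,4,6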